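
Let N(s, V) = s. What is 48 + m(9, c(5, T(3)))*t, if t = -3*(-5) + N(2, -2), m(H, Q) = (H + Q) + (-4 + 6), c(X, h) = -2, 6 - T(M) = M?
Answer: 201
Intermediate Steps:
T(M) = 6 - M
m(H, Q) = 2 + H + Q (m(H, Q) = (H + Q) + 2 = 2 + H + Q)
t = 17 (t = -3*(-5) + 2 = 15 + 2 = 17)
48 + m(9, c(5, T(3)))*t = 48 + (2 + 9 - 2)*17 = 48 + 9*17 = 48 + 153 = 201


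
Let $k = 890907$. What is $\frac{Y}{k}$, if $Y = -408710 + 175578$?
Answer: $- \frac{233132}{890907} \approx -0.26168$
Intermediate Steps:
$Y = -233132$
$\frac{Y}{k} = - \frac{233132}{890907}$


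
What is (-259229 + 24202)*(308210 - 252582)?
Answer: -13074081956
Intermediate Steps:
(-259229 + 24202)*(308210 - 252582) = -235027*55628 = -13074081956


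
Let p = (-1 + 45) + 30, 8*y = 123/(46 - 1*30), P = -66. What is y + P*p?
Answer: -625029/128 ≈ -4883.0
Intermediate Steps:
y = 123/128 (y = (123/(46 - 1*30))/8 = (123/(46 - 30))/8 = (123/16)/8 = (123*(1/16))/8 = (⅛)*(123/16) = 123/128 ≈ 0.96094)
p = 74 (p = 44 + 30 = 74)
y + P*p = 123/128 - 66*74 = 123/128 - 4884 = -625029/128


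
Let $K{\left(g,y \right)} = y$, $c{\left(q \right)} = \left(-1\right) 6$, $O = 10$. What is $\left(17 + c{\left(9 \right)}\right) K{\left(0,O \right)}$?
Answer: $110$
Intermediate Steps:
$c{\left(q \right)} = -6$
$\left(17 + c{\left(9 \right)}\right) K{\left(0,O \right)} = \left(17 - 6\right) 10 = 11 \cdot 10 = 110$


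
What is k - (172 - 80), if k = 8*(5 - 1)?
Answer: -60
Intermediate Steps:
k = 32 (k = 8*4 = 32)
k - (172 - 80) = 32 - (172 - 80) = 32 - 1*92 = 32 - 92 = -60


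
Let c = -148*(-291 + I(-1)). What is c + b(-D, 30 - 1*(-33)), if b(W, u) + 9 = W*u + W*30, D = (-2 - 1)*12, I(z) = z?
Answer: 46555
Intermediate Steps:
D = -36 (D = -3*12 = -36)
c = 43216 (c = -148*(-291 - 1) = -148*(-292) = 43216)
b(W, u) = -9 + 30*W + W*u (b(W, u) = -9 + (W*u + W*30) = -9 + (W*u + 30*W) = -9 + (30*W + W*u) = -9 + 30*W + W*u)
c + b(-D, 30 - 1*(-33)) = 43216 + (-9 + 30*(-1*(-36)) + (-1*(-36))*(30 - 1*(-33))) = 43216 + (-9 + 30*36 + 36*(30 + 33)) = 43216 + (-9 + 1080 + 36*63) = 43216 + (-9 + 1080 + 2268) = 43216 + 3339 = 46555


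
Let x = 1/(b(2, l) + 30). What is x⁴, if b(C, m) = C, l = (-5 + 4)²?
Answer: 1/1048576 ≈ 9.5367e-7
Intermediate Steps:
l = 1 (l = (-1)² = 1)
x = 1/32 (x = 1/(2 + 30) = 1/32 ≈ 0.031250)
x⁴ = (1/32)⁴ = 1/1048576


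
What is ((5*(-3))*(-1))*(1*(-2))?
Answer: -30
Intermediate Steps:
((5*(-3))*(-1))*(1*(-2)) = -15*(-1)*(-2) = 15*(-2) = -30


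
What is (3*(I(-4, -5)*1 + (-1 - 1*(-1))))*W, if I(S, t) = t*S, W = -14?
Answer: -840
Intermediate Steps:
I(S, t) = S*t
(3*(I(-4, -5)*1 + (-1 - 1*(-1))))*W = (3*(-4*(-5)*1 + (-1 - 1*(-1))))*(-14) = (3*(20*1 + (-1 + 1)))*(-14) = (3*(20 + 0))*(-14) = (3*20)*(-14) = 60*(-14) = -840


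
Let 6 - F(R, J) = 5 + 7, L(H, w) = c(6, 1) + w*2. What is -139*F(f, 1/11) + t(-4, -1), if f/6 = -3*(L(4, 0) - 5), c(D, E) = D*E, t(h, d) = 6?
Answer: 840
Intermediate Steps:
L(H, w) = 6 + 2*w (L(H, w) = 6*1 + w*2 = 6 + 2*w)
f = -18 (f = 6*(-3*((6 + 2*0) - 5)) = 6*(-3*((6 + 0) - 5)) = 6*(-3*(6 - 5)) = 6*(-3*1) = 6*(-3) = -18)
F(R, J) = -6 (F(R, J) = 6 - (5 + 7) = 6 - 1*12 = 6 - 12 = -6)
-139*F(f, 1/11) + t(-4, -1) = -139*(-6) + 6 = 834 + 6 = 840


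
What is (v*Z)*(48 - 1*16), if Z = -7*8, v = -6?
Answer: 10752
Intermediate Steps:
Z = -56
(v*Z)*(48 - 1*16) = (-6*(-56))*(48 - 1*16) = 336*(48 - 16) = 336*32 = 10752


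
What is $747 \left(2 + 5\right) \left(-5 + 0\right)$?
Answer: $-26145$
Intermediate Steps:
$747 \left(2 + 5\right) \left(-5 + 0\right) = 747 \cdot 7 \left(-5\right) = 747 \left(-35\right) = -26145$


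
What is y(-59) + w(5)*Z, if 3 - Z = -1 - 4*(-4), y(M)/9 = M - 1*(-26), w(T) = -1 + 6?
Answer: -357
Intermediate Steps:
w(T) = 5
y(M) = 234 + 9*M (y(M) = 9*(M - 1*(-26)) = 9*(M + 26) = 9*(26 + M) = 234 + 9*M)
Z = -12 (Z = 3 - (-1 - 4*(-4)) = 3 - (-1 + 16) = 3 - 1*15 = 3 - 15 = -12)
y(-59) + w(5)*Z = (234 + 9*(-59)) + 5*(-12) = (234 - 531) - 60 = -297 - 60 = -357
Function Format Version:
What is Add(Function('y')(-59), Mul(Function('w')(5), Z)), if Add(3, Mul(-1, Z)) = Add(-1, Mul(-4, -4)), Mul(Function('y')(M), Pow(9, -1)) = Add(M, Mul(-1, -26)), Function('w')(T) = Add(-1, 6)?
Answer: -357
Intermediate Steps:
Function('w')(T) = 5
Function('y')(M) = Add(234, Mul(9, M)) (Function('y')(M) = Mul(9, Add(M, Mul(-1, -26))) = Mul(9, Add(M, 26)) = Mul(9, Add(26, M)) = Add(234, Mul(9, M)))
Z = -12 (Z = Add(3, Mul(-1, Add(-1, Mul(-4, -4)))) = Add(3, Mul(-1, Add(-1, 16))) = Add(3, Mul(-1, 15)) = Add(3, -15) = -12)
Add(Function('y')(-59), Mul(Function('w')(5), Z)) = Add(Add(234, Mul(9, -59)), Mul(5, -12)) = Add(Add(234, -531), -60) = Add(-297, -60) = -357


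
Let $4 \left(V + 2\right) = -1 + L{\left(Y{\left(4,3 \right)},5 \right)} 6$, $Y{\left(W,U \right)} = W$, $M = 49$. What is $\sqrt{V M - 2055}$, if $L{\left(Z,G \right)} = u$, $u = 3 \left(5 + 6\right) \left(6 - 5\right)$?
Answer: $\frac{\sqrt{1041}}{2} \approx 16.132$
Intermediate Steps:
$u = 33$ ($u = 3 \cdot 11 \cdot 1 = 33 \cdot 1 = 33$)
$L{\left(Z,G \right)} = 33$
$V = \frac{189}{4}$ ($V = -2 + \frac{-1 + 33 \cdot 6}{4} = -2 + \frac{-1 + 198}{4} = -2 + \frac{1}{4} \cdot 197 = -2 + \frac{197}{4} = \frac{189}{4} \approx 47.25$)
$\sqrt{V M - 2055} = \sqrt{\frac{189}{4} \cdot 49 - 2055} = \sqrt{\frac{9261}{4} - 2055} = \sqrt{\frac{1041}{4}} = \frac{\sqrt{1041}}{2}$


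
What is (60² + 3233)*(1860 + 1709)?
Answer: 24386977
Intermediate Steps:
(60² + 3233)*(1860 + 1709) = (3600 + 3233)*3569 = 6833*3569 = 24386977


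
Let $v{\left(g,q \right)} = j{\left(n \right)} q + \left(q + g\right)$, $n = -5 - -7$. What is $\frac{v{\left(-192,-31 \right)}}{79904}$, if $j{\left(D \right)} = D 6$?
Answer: $- \frac{595}{79904} \approx -0.0074464$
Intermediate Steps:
$n = 2$ ($n = -5 + 7 = 2$)
$j{\left(D \right)} = 6 D$
$v{\left(g,q \right)} = g + 13 q$ ($v{\left(g,q \right)} = 6 \cdot 2 q + \left(q + g\right) = 12 q + \left(g + q\right) = g + 13 q$)
$\frac{v{\left(-192,-31 \right)}}{79904} = \frac{-192 + 13 \left(-31\right)}{79904} = \left(-192 - 403\right) \frac{1}{79904} = \left(-595\right) \frac{1}{79904} = - \frac{595}{79904}$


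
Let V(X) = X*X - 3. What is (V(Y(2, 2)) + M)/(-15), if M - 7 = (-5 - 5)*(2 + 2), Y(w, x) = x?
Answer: 32/15 ≈ 2.1333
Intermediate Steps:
V(X) = -3 + X**2 (V(X) = X**2 - 3 = -3 + X**2)
M = -33 (M = 7 + (-5 - 5)*(2 + 2) = 7 - 10*4 = 7 - 40 = -33)
(V(Y(2, 2)) + M)/(-15) = ((-3 + 2**2) - 33)/(-15) = -((-3 + 4) - 33)/15 = -(1 - 33)/15 = -1/15*(-32) = 32/15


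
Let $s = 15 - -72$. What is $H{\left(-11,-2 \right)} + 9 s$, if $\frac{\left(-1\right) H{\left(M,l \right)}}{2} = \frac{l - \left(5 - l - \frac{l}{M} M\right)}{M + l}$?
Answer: $\frac{10157}{13} \approx 781.31$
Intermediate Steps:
$H{\left(M,l \right)} = - \frac{2 \left(-5 + 3 l\right)}{M + l}$ ($H{\left(M,l \right)} = - 2 \frac{l - \left(5 - l - \frac{l}{M} M\right)}{M + l} = - 2 \frac{l + \left(\left(l + l\right) - 5\right)}{M + l} = - 2 \frac{l + \left(2 l - 5\right)}{M + l} = - 2 \frac{l + \left(-5 + 2 l\right)}{M + l} = - 2 \frac{-5 + 3 l}{M + l} = - \frac{2 \left(-5 + 3 l\right)}{M + l}$)
$s = 87$ ($s = 15 + 72 = 87$)
$H{\left(-11,-2 \right)} + 9 s = \frac{2 \left(5 - -6\right)}{-11 - 2} + 9 \cdot 87 = \frac{2 \left(5 + 6\right)}{-13} + 783 = 2 \left(- \frac{1}{13}\right) 11 + 783 = - \frac{22}{13} + 783 = \frac{10157}{13}$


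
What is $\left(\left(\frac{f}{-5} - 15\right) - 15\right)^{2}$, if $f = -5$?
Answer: $841$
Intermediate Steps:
$\left(\left(\frac{f}{-5} - 15\right) - 15\right)^{2} = \left(\left(- \frac{5}{-5} - 15\right) - 15\right)^{2} = \left(\left(\left(-5\right) \left(- \frac{1}{5}\right) - 15\right) - 15\right)^{2} = \left(\left(1 - 15\right) - 15\right)^{2} = \left(-14 - 15\right)^{2} = \left(-29\right)^{2} = 841$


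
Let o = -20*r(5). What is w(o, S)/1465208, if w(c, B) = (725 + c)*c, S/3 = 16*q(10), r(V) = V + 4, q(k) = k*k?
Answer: -24525/366302 ≈ -0.066953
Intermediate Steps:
q(k) = k²
r(V) = 4 + V
o = -180 (o = -20*(4 + 5) = -20*9 = -180)
S = 4800 (S = 3*(16*10²) = 3*(16*100) = 3*1600 = 4800)
w(c, B) = c*(725 + c)
w(o, S)/1465208 = -180*(725 - 180)/1465208 = -180*545*(1/1465208) = -98100*1/1465208 = -24525/366302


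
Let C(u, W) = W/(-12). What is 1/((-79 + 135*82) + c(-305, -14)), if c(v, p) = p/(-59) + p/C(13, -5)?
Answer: 295/3232503 ≈ 9.1261e-5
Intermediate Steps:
C(u, W) = -W/12 (C(u, W) = W*(-1/12) = -W/12)
c(v, p) = 703*p/295 (c(v, p) = p/(-59) + p/((-1/12*(-5))) = p*(-1/59) + p/(5/12) = -p/59 + p*(12/5) = -p/59 + 12*p/5 = 703*p/295)
1/((-79 + 135*82) + c(-305, -14)) = 1/((-79 + 135*82) + (703/295)*(-14)) = 1/((-79 + 11070) - 9842/295) = 1/(10991 - 9842/295) = 1/(3232503/295) = 295/3232503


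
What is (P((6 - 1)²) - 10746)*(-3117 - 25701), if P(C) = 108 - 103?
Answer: 309534138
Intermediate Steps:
P(C) = 5
(P((6 - 1)²) - 10746)*(-3117 - 25701) = (5 - 10746)*(-3117 - 25701) = -10741*(-28818) = 309534138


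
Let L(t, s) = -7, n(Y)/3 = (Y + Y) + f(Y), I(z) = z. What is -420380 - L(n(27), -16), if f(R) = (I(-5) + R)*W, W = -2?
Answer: -420373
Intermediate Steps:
f(R) = 10 - 2*R (f(R) = (-5 + R)*(-2) = 10 - 2*R)
n(Y) = 30 (n(Y) = 3*((Y + Y) + (10 - 2*Y)) = 3*(2*Y + (10 - 2*Y)) = 3*10 = 30)
-420380 - L(n(27), -16) = -420380 - 1*(-7) = -420380 + 7 = -420373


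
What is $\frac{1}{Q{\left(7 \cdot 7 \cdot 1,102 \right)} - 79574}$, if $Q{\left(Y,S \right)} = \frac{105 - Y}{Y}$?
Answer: $- \frac{7}{557010} \approx -1.2567 \cdot 10^{-5}$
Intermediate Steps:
$Q{\left(Y,S \right)} = \frac{105 - Y}{Y}$
$\frac{1}{Q{\left(7 \cdot 7 \cdot 1,102 \right)} - 79574} = \frac{1}{\frac{105 - 7 \cdot 7 \cdot 1}{7 \cdot 7 \cdot 1} - 79574} = \frac{1}{\frac{105 - 49 \cdot 1}{49 \cdot 1} - 79574} = \frac{1}{\frac{105 - 49}{49} - 79574} = \frac{1}{\frac{1}{49} \cdot 56 - 79574} = \frac{1}{\frac{8}{7} - 79574} = \frac{1}{- \frac{557010}{7}} = - \frac{7}{557010}$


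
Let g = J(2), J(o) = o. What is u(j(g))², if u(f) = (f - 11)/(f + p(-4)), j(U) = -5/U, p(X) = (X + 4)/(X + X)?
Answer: 729/25 ≈ 29.160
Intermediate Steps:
p(X) = (4 + X)/(2*X) (p(X) = (4 + X)/((2*X)) = (4 + X)*(1/(2*X)) = (4 + X)/(2*X))
g = 2
u(f) = (-11 + f)/f (u(f) = (f - 11)/(f + (½)*(4 - 4)/(-4)) = (-11 + f)/(f + (½)*(-¼)*0) = (-11 + f)/(f + 0) = (-11 + f)/f)
u(j(g))² = ((-11 - 5/2)/((-5/2)))² = ((-11 - 5*½)/((-5*½)))² = ((-11 - 5/2)/(-5/2))² = (-⅖*(-27/2))² = (27/5)² = 729/25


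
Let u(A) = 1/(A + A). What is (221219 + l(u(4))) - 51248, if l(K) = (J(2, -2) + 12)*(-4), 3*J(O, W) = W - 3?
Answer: 509789/3 ≈ 1.6993e+5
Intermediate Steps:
u(A) = 1/(2*A)
J(O, W) = -1 + W/3 (J(O, W) = (W - 3)/3 = (-3 + W)/3 = -1 + W/3)
l(K) = -124/3 (l(K) = ((-1 + (1/3)*(-2)) + 12)*(-4) = ((-1 - 2/3) + 12)*(-4) = (-5/3 + 12)*(-4) = (31/3)*(-4) = -124/3)
(221219 + l(u(4))) - 51248 = (221219 - 124/3) - 51248 = 663533/3 - 51248 = 509789/3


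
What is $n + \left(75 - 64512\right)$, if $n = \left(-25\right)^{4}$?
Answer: $326188$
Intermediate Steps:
$n = 390625$
$n + \left(75 - 64512\right) = 390625 + \left(75 - 64512\right) = 390625 - 64437 = 326188$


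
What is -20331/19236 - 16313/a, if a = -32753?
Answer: -16766875/30001748 ≈ -0.55886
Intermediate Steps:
-20331/19236 - 16313/a = -20331/19236 - 16313/(-32753) = -20331*1/19236 - 16313*(-1/32753) = -6777/6412 + 16313/32753 = -16766875/30001748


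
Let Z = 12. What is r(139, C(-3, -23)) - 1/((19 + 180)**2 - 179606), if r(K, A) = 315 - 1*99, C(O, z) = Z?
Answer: 30241081/140005 ≈ 216.00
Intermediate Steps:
C(O, z) = 12
r(K, A) = 216 (r(K, A) = 315 - 99 = 216)
r(139, C(-3, -23)) - 1/((19 + 180)**2 - 179606) = 216 - 1/((19 + 180)**2 - 179606) = 216 - 1/(199**2 - 179606) = 216 - 1/(39601 - 179606) = 216 - 1/(-140005) = 216 - 1*(-1/140005) = 216 + 1/140005 = 30241081/140005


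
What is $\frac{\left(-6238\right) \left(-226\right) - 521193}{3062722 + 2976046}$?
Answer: $\frac{888595}{6038768} \approx 0.14715$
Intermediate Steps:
$\frac{\left(-6238\right) \left(-226\right) - 521193}{3062722 + 2976046} = \frac{1409788 - 521193}{6038768} = 888595 \cdot \frac{1}{6038768} = \frac{888595}{6038768}$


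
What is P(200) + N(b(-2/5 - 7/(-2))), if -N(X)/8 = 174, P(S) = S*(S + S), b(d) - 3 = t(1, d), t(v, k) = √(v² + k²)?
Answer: 78608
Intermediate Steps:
t(v, k) = √(k² + v²)
b(d) = 3 + √(1 + d²) (b(d) = 3 + √(d² + 1²) = 3 + √(d² + 1) = 3 + √(1 + d²))
P(S) = 2*S² (P(S) = S*(2*S) = 2*S²)
N(X) = -1392 (N(X) = -8*174 = -1392)
P(200) + N(b(-2/5 - 7/(-2))) = 2*200² - 1392 = 2*40000 - 1392 = 80000 - 1392 = 78608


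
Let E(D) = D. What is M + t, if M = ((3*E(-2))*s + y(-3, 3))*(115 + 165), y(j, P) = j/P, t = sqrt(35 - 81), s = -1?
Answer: 1400 + I*sqrt(46) ≈ 1400.0 + 6.7823*I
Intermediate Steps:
t = I*sqrt(46) (t = sqrt(-46) = I*sqrt(46) ≈ 6.7823*I)
M = 1400 (M = ((3*(-2))*(-1) - 3/3)*(115 + 165) = (-6*(-1) - 3*1/3)*280 = (6 - 1)*280 = 5*280 = 1400)
M + t = 1400 + I*sqrt(46)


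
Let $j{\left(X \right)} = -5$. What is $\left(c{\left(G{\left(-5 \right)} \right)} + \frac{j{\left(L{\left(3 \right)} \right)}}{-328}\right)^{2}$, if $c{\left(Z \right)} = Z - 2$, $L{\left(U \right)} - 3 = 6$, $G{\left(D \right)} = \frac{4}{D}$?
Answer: $\frac{20857489}{2689600} \approx 7.7549$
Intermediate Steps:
$L{\left(U \right)} = 9$ ($L{\left(U \right)} = 3 + 6 = 9$)
$c{\left(Z \right)} = -2 + Z$
$\left(c{\left(G{\left(-5 \right)} \right)} + \frac{j{\left(L{\left(3 \right)} \right)}}{-328}\right)^{2} = \left(\left(-2 + \frac{4}{-5}\right) - \frac{5}{-328}\right)^{2} = \left(\left(-2 + 4 \left(- \frac{1}{5}\right)\right) - - \frac{5}{328}\right)^{2} = \left(\left(-2 - \frac{4}{5}\right) + \frac{5}{328}\right)^{2} = \left(- \frac{14}{5} + \frac{5}{328}\right)^{2} = \left(- \frac{4567}{1640}\right)^{2} = \frac{20857489}{2689600}$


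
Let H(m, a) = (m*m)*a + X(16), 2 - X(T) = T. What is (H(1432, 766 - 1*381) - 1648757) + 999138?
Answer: 788840607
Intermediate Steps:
X(T) = 2 - T
H(m, a) = -14 + a*m**2 (H(m, a) = (m*m)*a + (2 - 1*16) = m**2*a + (2 - 16) = a*m**2 - 14 = -14 + a*m**2)
(H(1432, 766 - 1*381) - 1648757) + 999138 = ((-14 + (766 - 1*381)*1432**2) - 1648757) + 999138 = ((-14 + (766 - 381)*2050624) - 1648757) + 999138 = ((-14 + 385*2050624) - 1648757) + 999138 = ((-14 + 789490240) - 1648757) + 999138 = (789490226 - 1648757) + 999138 = 787841469 + 999138 = 788840607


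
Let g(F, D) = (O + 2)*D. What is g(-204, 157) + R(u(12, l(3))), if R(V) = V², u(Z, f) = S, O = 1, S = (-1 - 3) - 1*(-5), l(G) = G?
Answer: 472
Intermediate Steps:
S = 1 (S = -4 + 5 = 1)
u(Z, f) = 1
g(F, D) = 3*D (g(F, D) = (1 + 2)*D = 3*D)
g(-204, 157) + R(u(12, l(3))) = 3*157 + 1² = 471 + 1 = 472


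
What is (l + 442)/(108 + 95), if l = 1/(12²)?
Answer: 63649/29232 ≈ 2.1774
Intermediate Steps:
l = 1/144 ≈ 0.0069444
(l + 442)/(108 + 95) = (1/144 + 442)/(108 + 95) = (63649/144)/203 = (63649/144)*(1/203) = 63649/29232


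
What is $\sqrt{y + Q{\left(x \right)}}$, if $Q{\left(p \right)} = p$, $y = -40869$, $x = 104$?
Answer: $i \sqrt{40765} \approx 201.9 i$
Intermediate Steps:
$\sqrt{y + Q{\left(x \right)}} = \sqrt{-40869 + 104} = \sqrt{-40765} = i \sqrt{40765}$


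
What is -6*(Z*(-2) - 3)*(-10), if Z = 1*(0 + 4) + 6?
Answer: -1380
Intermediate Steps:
Z = 10 (Z = 1*4 + 6 = 4 + 6 = 10)
-6*(Z*(-2) - 3)*(-10) = -6*(10*(-2) - 3)*(-10) = -6*(-20 - 3)*(-10) = -6*(-23)*(-10) = 138*(-10) = -1380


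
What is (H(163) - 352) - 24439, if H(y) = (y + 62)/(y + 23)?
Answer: -1536967/62 ≈ -24790.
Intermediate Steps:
H(y) = (62 + y)/(23 + y)
(H(163) - 352) - 24439 = ((62 + 163)/(23 + 163) - 352) - 24439 = (225/186 - 352) - 24439 = ((1/186)*225 - 352) - 24439 = (75/62 - 352) - 24439 = -21749/62 - 24439 = -1536967/62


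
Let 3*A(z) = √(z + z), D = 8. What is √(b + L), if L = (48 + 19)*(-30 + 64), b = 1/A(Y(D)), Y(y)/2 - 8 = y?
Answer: √36454/4 ≈ 47.732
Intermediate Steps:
Y(y) = 16 + 2*y
A(z) = √2*√z/3 (A(z) = √(z + z)/3 = √(2*z)/3 = (√2*√z)/3 = √2*√z/3)
b = 3/8 (b = 1/(√2*√(16 + 2*8)/3) = 1/(√2*√(16 + 16)/3) = 1/(√2*√32/3) = 1/(√2*(4*√2)/3) = 1/(8/3) = 3/8 ≈ 0.37500)
L = 2278 (L = 67*34 = 2278)
√(b + L) = √(3/8 + 2278) = √(18227/8) = √36454/4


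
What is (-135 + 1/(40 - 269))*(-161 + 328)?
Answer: -5162972/229 ≈ -22546.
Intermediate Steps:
(-135 + 1/(40 - 269))*(-161 + 328) = (-135 + 1/(-229))*167 = (-135 - 1/229)*167 = -30916/229*167 = -5162972/229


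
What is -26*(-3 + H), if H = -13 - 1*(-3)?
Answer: 338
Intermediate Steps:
H = -10 (H = -13 + 3 = -10)
-26*(-3 + H) = -26*(-3 - 10) = -26*(-13) = 338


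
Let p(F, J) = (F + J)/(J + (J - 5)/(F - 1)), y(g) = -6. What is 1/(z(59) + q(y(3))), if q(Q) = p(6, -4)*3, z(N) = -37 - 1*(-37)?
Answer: -29/30 ≈ -0.96667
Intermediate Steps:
z(N) = 0 (z(N) = -37 + 37 = 0)
p(F, J) = (F + J)/(J + (-5 + J)/(-1 + F))
q(Q) = -30/29 (q(Q) = ((6**2 - 1*6 - 1*(-4) + 6*(-4))/(-5 + 6*(-4)))*3 = ((36 - 6 + 4 - 24)/(-5 - 24))*3 = (10/(-29))*3 = -1/29*10*3 = -10/29*3 = -30/29)
1/(z(59) + q(y(3))) = 1/(0 - 30/29) = 1/(-30/29) = -29/30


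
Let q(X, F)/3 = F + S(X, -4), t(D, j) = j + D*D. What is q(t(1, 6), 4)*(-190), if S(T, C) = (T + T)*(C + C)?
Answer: 61560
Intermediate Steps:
S(T, C) = 4*C*T (S(T, C) = (2*T)*(2*C) = 4*C*T)
t(D, j) = j + D²
q(X, F) = -48*X + 3*F (q(X, F) = 3*(F + 4*(-4)*X) = 3*(F - 16*X) = -48*X + 3*F)
q(t(1, 6), 4)*(-190) = (-48*(6 + 1²) + 3*4)*(-190) = (-48*(6 + 1) + 12)*(-190) = (-48*7 + 12)*(-190) = (-336 + 12)*(-190) = -324*(-190) = 61560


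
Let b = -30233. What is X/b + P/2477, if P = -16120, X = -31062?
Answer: -410415386/74887141 ≈ -5.4805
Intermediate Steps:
X/b + P/2477 = -31062/(-30233) - 16120/2477 = -31062*(-1/30233) - 16120*1/2477 = 31062/30233 - 16120/2477 = -410415386/74887141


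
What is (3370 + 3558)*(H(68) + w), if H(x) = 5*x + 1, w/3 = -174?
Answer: -1253968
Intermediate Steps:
w = -522 (w = 3*(-174) = -522)
H(x) = 1 + 5*x
(3370 + 3558)*(H(68) + w) = (3370 + 3558)*((1 + 5*68) - 522) = 6928*((1 + 340) - 522) = 6928*(341 - 522) = 6928*(-181) = -1253968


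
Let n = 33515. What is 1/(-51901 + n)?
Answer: -1/18386 ≈ -5.4389e-5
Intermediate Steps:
1/(-51901 + n) = 1/(-51901 + 33515) = 1/(-18386) = -1/18386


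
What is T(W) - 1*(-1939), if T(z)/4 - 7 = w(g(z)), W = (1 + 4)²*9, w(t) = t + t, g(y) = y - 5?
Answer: 3727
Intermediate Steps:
g(y) = -5 + y
w(t) = 2*t
W = 225 (W = 5²*9 = 25*9 = 225)
T(z) = -12 + 8*z (T(z) = 28 + 4*(2*(-5 + z)) = 28 + 4*(-10 + 2*z) = 28 + (-40 + 8*z) = -12 + 8*z)
T(W) - 1*(-1939) = (-12 + 8*225) - 1*(-1939) = (-12 + 1800) + 1939 = 1788 + 1939 = 3727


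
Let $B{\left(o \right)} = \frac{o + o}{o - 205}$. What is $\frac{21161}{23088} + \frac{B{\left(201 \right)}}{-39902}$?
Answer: $\frac{423343283}{460628688} \approx 0.91905$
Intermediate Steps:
$B{\left(o \right)} = \frac{2 o}{-205 + o}$
$\frac{21161}{23088} + \frac{B{\left(201 \right)}}{-39902} = \frac{21161}{23088} + \frac{2 \cdot 201 \frac{1}{-205 + 201}}{-39902} = 21161 \cdot \frac{1}{23088} + 2 \cdot 201 \frac{1}{-4} \left(- \frac{1}{39902}\right) = \frac{21161}{23088} + 2 \cdot 201 \left(- \frac{1}{4}\right) \left(- \frac{1}{39902}\right) = \frac{21161}{23088} - - \frac{201}{79804} = \frac{21161}{23088} + \frac{201}{79804} = \frac{423343283}{460628688}$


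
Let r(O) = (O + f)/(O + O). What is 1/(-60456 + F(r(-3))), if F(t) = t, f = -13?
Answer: -3/181360 ≈ -1.6542e-5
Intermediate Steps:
r(O) = (-13 + O)/(2*O) (r(O) = (O - 13)/(O + O) = (-13 + O)/((2*O)) = (-13 + O)*(1/(2*O)) = (-13 + O)/(2*O))
1/(-60456 + F(r(-3))) = 1/(-60456 + (½)*(-13 - 3)/(-3)) = 1/(-60456 + (½)*(-⅓)*(-16)) = 1/(-60456 + 8/3) = 1/(-181360/3) = -3/181360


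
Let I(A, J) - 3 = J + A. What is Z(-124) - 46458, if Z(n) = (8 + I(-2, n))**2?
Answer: -33233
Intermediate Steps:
I(A, J) = 3 + A + J (I(A, J) = 3 + (J + A) = 3 + (A + J) = 3 + A + J)
Z(n) = (9 + n)**2 (Z(n) = (8 + (3 - 2 + n))**2 = (8 + (1 + n))**2 = (9 + n)**2)
Z(-124) - 46458 = (9 - 124)**2 - 46458 = (-115)**2 - 46458 = 13225 - 46458 = -33233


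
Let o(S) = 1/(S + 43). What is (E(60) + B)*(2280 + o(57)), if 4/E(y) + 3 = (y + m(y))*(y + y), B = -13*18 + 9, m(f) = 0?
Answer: -369206807321/719700 ≈ -5.1300e+5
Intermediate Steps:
B = -225 (B = -234 + 9 = -225)
o(S) = 1/(43 + S)
E(y) = 4/(-3 + 2*y**2) (E(y) = 4/(-3 + (y + 0)*(y + y)) = 4/(-3 + y*(2*y)) = 4/(-3 + 2*y**2))
(E(60) + B)*(2280 + o(57)) = (4/(-3 + 2*60**2) - 225)*(2280 + 1/(43 + 57)) = (4/(-3 + 2*3600) - 225)*(2280 + 1/100) = (4/(-3 + 7200) - 225)*(2280 + 1/100) = (4/7197 - 225)*(228001/100) = -1619321/7197*228001/100 = -369206807321/719700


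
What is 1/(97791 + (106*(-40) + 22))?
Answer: 1/93573 ≈ 1.0687e-5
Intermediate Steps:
1/(97791 + (106*(-40) + 22)) = 1/(97791 + (-4240 + 22)) = 1/(97791 - 4218) = 1/93573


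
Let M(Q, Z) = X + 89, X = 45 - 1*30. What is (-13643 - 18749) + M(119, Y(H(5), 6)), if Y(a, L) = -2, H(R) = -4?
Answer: -32288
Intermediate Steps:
X = 15 (X = 45 - 30 = 15)
M(Q, Z) = 104 (M(Q, Z) = 15 + 89 = 104)
(-13643 - 18749) + M(119, Y(H(5), 6)) = (-13643 - 18749) + 104 = -32392 + 104 = -32288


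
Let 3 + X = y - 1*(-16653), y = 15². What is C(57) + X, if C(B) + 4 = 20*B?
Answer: 18011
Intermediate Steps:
y = 225
C(B) = -4 + 20*B
X = 16875 (X = -3 + (225 - 1*(-16653)) = -3 + (225 + 16653) = -3 + 16878 = 16875)
C(57) + X = (-4 + 20*57) + 16875 = (-4 + 1140) + 16875 = 1136 + 16875 = 18011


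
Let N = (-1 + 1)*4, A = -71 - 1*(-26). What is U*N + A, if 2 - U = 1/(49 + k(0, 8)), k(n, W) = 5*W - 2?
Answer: -45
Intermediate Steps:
k(n, W) = -2 + 5*W
A = -45 (A = -71 + 26 = -45)
N = 0 (N = 0*4 = 0)
U = 173/87 (U = 2 - 1/(49 + (-2 + 5*8)) = 2 - 1/(49 + (-2 + 40)) = 2 - 1/(49 + 38) = 2 - 1/87 = 173/87 ≈ 1.9885)
U*N + A = (173/87)*0 - 45 = 0 - 45 = -45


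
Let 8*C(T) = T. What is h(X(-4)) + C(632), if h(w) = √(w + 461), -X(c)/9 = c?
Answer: 79 + √497 ≈ 101.29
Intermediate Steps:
X(c) = -9*c
C(T) = T/8
h(w) = √(461 + w)
h(X(-4)) + C(632) = √(461 - 9*(-4)) + (⅛)*632 = √(461 + 36) + 79 = √497 + 79 = 79 + √497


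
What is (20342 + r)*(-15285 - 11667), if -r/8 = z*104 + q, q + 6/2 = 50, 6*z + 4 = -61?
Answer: -781050992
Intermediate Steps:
z = -65/6 (z = -⅔ + (⅙)*(-61) = -⅔ - 61/6 = -65/6 ≈ -10.833)
q = 47 (q = -3 + 50 = 47)
r = 25912/3 (r = -8*(-65/6*104 + 47) = -8*(-3380/3 + 47) = -8*(-3239/3) = 25912/3 ≈ 8637.3)
(20342 + r)*(-15285 - 11667) = (20342 + 25912/3)*(-15285 - 11667) = (86938/3)*(-26952) = -781050992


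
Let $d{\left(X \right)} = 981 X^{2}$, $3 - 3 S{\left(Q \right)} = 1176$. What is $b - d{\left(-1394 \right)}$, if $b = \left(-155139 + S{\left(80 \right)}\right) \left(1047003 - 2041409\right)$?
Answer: $152753650664$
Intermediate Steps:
$S{\left(Q \right)} = -391$ ($S{\left(Q \right)} = 1 - 392 = -391$)
$b = 154659965180$ ($b = \left(-155139 - 391\right) \left(1047003 - 2041409\right) = \left(-155530\right) \left(-994406\right) = 154659965180$)
$b - d{\left(-1394 \right)} = 154659965180 - 981 \left(-1394\right)^{2} = 154659965180 - 981 \cdot 1943236 = 154659965180 - 1906314516 = 152753650664$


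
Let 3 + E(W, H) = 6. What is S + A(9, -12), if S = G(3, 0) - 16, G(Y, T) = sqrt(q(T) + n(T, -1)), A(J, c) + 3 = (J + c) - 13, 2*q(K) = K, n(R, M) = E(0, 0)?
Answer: -35 + sqrt(3) ≈ -33.268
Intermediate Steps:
E(W, H) = 3 (E(W, H) = -3 + 6 = 3)
n(R, M) = 3
q(K) = K/2
A(J, c) = -16 + J + c (A(J, c) = -3 + ((J + c) - 13) = -3 + (-13 + J + c) = -16 + J + c)
G(Y, T) = sqrt(3 + T/2) (G(Y, T) = sqrt(T/2 + 3) = sqrt(3 + T/2))
S = -16 + sqrt(3) (S = sqrt(12 + 2*0)/2 - 16 = sqrt(12 + 0)/2 - 16 = sqrt(12)/2 - 16 = (2*sqrt(3))/2 - 16 = sqrt(3) - 16 = -16 + sqrt(3) ≈ -14.268)
S + A(9, -12) = (-16 + sqrt(3)) + (-16 + 9 - 12) = (-16 + sqrt(3)) - 19 = -35 + sqrt(3)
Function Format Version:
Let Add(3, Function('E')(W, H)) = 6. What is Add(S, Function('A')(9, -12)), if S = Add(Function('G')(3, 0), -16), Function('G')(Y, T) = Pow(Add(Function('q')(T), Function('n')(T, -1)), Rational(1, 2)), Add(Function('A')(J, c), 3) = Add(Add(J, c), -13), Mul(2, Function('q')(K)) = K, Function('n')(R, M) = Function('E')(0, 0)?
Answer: Add(-35, Pow(3, Rational(1, 2))) ≈ -33.268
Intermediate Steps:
Function('E')(W, H) = 3 (Function('E')(W, H) = Add(-3, 6) = 3)
Function('n')(R, M) = 3
Function('q')(K) = Mul(Rational(1, 2), K)
Function('A')(J, c) = Add(-16, J, c) (Function('A')(J, c) = Add(-3, Add(Add(J, c), -13)) = Add(-3, Add(-13, J, c)) = Add(-16, J, c))
Function('G')(Y, T) = Pow(Add(3, Mul(Rational(1, 2), T)), Rational(1, 2)) (Function('G')(Y, T) = Pow(Add(Mul(Rational(1, 2), T), 3), Rational(1, 2)) = Pow(Add(3, Mul(Rational(1, 2), T)), Rational(1, 2)))
S = Add(-16, Pow(3, Rational(1, 2))) (S = Add(Mul(Rational(1, 2), Pow(Add(12, Mul(2, 0)), Rational(1, 2))), -16) = Add(Mul(Rational(1, 2), Pow(Add(12, 0), Rational(1, 2))), -16) = Add(Mul(Rational(1, 2), Pow(12, Rational(1, 2))), -16) = Add(Mul(Rational(1, 2), Mul(2, Pow(3, Rational(1, 2)))), -16) = Add(Pow(3, Rational(1, 2)), -16) = Add(-16, Pow(3, Rational(1, 2))) ≈ -14.268)
Add(S, Function('A')(9, -12)) = Add(Add(-16, Pow(3, Rational(1, 2))), Add(-16, 9, -12)) = Add(Add(-16, Pow(3, Rational(1, 2))), -19) = Add(-35, Pow(3, Rational(1, 2)))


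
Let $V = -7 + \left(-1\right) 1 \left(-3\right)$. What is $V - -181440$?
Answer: $181436$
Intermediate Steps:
$V = -4$ ($V = -7 - -3 = -7 + 3 = -4$)
$V - -181440 = -4 - -181440 = -4 + 181440 = 181436$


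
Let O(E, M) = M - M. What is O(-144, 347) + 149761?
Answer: 149761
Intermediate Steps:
O(E, M) = 0
O(-144, 347) + 149761 = 0 + 149761 = 149761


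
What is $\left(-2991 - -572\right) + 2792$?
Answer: $373$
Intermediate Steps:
$\left(-2991 - -572\right) + 2792 = \left(-2991 + 572\right) + 2792 = -2419 + 2792 = 373$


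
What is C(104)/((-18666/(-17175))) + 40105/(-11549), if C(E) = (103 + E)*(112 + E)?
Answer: 492669933415/11976313 ≈ 41137.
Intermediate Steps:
C(104)/((-18666/(-17175))) + 40105/(-11549) = (11536 + 104**2 + 215*104)/((-18666/(-17175))) + 40105/(-11549) = (11536 + 10816 + 22360)/((-18666*(-1/17175))) + 40105*(-1/11549) = 44712/(6222/5725) - 40105/11549 = 44712*(5725/6222) - 40105/11549 = 42662700/1037 - 40105/11549 = 492669933415/11976313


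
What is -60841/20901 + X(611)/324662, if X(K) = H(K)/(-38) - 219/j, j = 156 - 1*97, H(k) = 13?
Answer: -44285879552753/15213674955804 ≈ -2.9109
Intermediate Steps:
j = 59 (j = 156 - 97 = 59)
X(K) = -9089/2242 (X(K) = 13/(-38) - 219/59 = 13*(-1/38) - 219*1/59 = -13/38 - 219/59 = -9089/2242)
-60841/20901 + X(611)/324662 = -60841/20901 - 9089/2242/324662 = -60841*1/20901 - 9089/2242*1/324662 = -60841/20901 - 9089/727892204 = -44285879552753/15213674955804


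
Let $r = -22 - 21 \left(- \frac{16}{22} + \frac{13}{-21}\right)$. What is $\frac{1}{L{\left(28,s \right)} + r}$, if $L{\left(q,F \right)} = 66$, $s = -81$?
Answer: $\frac{11}{795} \approx 0.013836$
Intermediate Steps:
$r = \frac{69}{11}$ ($r = -22 - 21 \left(\left(-16\right) \frac{1}{22} + 13 \left(- \frac{1}{21}\right)\right) = -22 - 21 \left(- \frac{8}{11} - \frac{13}{21}\right) = -22 - - \frac{311}{11} = -22 + \frac{311}{11} = \frac{69}{11} \approx 6.2727$)
$\frac{1}{L{\left(28,s \right)} + r} = \frac{1}{66 + \frac{69}{11}} = \frac{1}{\frac{795}{11}} = \frac{11}{795}$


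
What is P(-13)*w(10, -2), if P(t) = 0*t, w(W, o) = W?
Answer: 0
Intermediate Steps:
P(t) = 0
P(-13)*w(10, -2) = 0*10 = 0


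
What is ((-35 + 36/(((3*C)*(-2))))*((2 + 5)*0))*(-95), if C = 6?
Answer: 0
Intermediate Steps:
((-35 + 36/(((3*C)*(-2))))*((2 + 5)*0))*(-95) = ((-35 + 36/(((3*6)*(-2))))*((2 + 5)*0))*(-95) = ((-35 + 36/((18*(-2))))*(7*0))*(-95) = ((-35 + 36/(-36))*0)*(-95) = ((-35 + 36*(-1/36))*0)*(-95) = ((-35 - 1)*0)*(-95) = -36*0*(-95) = 0*(-95) = 0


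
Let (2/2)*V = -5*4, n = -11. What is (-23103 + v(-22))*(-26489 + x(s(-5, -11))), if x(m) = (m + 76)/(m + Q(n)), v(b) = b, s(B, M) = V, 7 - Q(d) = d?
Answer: 613205625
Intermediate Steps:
Q(d) = 7 - d
V = -20 (V = -5*4 = -20)
s(B, M) = -20
x(m) = (76 + m)/(18 + m) (x(m) = (m + 76)/(m + (7 - 1*(-11))) = (76 + m)/(m + (7 + 11)) = (76 + m)/(m + 18) = (76 + m)/(18 + m))
(-23103 + v(-22))*(-26489 + x(s(-5, -11))) = (-23103 - 22)*(-26489 + (76 - 20)/(18 - 20)) = -23125*(-26489 + 56/(-2)) = -23125*(-26489 - ½*56) = -23125*(-26489 - 28) = -23125*(-26517) = 613205625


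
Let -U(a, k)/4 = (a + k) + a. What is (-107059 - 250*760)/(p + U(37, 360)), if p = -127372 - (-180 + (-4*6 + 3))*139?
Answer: 297059/101169 ≈ 2.9363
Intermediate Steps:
U(a, k) = -8*a - 4*k (U(a, k) = -4*((a + k) + a) = -4*(k + 2*a) = -8*a - 4*k)
p = -99433 (p = -127372 - (-180 + (-24 + 3))*139 = -127372 - (-180 - 21)*139 = -127372 - (-201)*139 = -127372 - 1*(-27939) = -127372 + 27939 = -99433)
(-107059 - 250*760)/(p + U(37, 360)) = (-107059 - 250*760)/(-99433 + (-8*37 - 4*360)) = (-107059 - 190000)/(-99433 + (-296 - 1440)) = -297059/(-99433 - 1736) = -297059/(-101169) = -297059*(-1/101169) = 297059/101169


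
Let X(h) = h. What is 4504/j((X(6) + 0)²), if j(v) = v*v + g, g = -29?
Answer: 4504/1267 ≈ 3.5549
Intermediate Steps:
j(v) = -29 + v² (j(v) = v*v - 29 = v² - 29 = -29 + v²)
4504/j((X(6) + 0)²) = 4504/(-29 + ((6 + 0)²)²) = 4504/(-29 + (6²)²) = 4504/(-29 + 36²) = 4504/(-29 + 1296) = 4504/1267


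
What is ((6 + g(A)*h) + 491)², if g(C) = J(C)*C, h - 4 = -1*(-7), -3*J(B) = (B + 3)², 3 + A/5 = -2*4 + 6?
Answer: 18114737281/9 ≈ 2.0127e+9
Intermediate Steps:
A = -25 (A = -15 + 5*(-2*4 + 6) = -15 + 5*(-8 + 6) = -15 + 5*(-2) = -15 - 10 = -25)
J(B) = -(3 + B)²/3 (J(B) = -(B + 3)²/3 = -(3 + B)²/3)
h = 11 (h = 4 - 1*(-7) = 4 + 7 = 11)
g(C) = -C*(3 + C)²/3 (g(C) = (-(3 + C)²/3)*C = -C*(3 + C)²/3)
((6 + g(A)*h) + 491)² = ((6 - ⅓*(-25)*(3 - 25)²*11) + 491)² = ((6 - ⅓*(-25)*(-22)²*11) + 491)² = ((6 - ⅓*(-25)*484*11) + 491)² = ((6 + (12100/3)*11) + 491)² = ((6 + 133100/3) + 491)² = (133118/3 + 491)² = (134591/3)² = 18114737281/9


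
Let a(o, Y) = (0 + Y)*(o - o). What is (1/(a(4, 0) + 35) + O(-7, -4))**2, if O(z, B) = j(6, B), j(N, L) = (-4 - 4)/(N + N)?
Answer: 4489/11025 ≈ 0.40717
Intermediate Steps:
j(N, L) = -4/N (j(N, L) = -8*1/(2*N) = -4/N)
O(z, B) = -2/3 (O(z, B) = -4/6 = -4*1/6 = -2/3)
a(o, Y) = 0 (a(o, Y) = Y*0 = 0)
(1/(a(4, 0) + 35) + O(-7, -4))**2 = (1/(0 + 35) - 2/3)**2 = (1/35 - 2/3)**2 = (-67/105)**2 = 4489/11025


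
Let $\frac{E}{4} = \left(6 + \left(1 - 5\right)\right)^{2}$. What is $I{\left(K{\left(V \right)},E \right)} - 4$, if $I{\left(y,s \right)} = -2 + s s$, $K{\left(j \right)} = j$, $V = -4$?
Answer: $250$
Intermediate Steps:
$E = 16$ ($E = 4 \left(6 + \left(1 - 5\right)\right)^{2} = 4 \left(6 - 4\right)^{2} = 4 \cdot 2^{2} = 4 \cdot 4 = 16$)
$I{\left(y,s \right)} = -2 + s^{2}$
$I{\left(K{\left(V \right)},E \right)} - 4 = \left(-2 + 16^{2}\right) - 4 = \left(-2 + 256\right) - 4 = 254 - 4 = 250$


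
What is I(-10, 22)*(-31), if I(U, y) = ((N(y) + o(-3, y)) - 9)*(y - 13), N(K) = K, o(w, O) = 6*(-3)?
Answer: 1395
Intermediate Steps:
o(w, O) = -18
I(U, y) = (-27 + y)*(-13 + y) (I(U, y) = ((y - 18) - 9)*(y - 13) = ((-18 + y) - 9)*(-13 + y) = (-27 + y)*(-13 + y))
I(-10, 22)*(-31) = (351 + 22**2 - 40*22)*(-31) = (351 + 484 - 880)*(-31) = -45*(-31) = 1395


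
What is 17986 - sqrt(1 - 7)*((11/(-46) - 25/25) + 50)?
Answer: 17986 - 2243*I*sqrt(6)/46 ≈ 17986.0 - 119.44*I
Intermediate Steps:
17986 - sqrt(1 - 7)*((11/(-46) - 25/25) + 50) = 17986 - sqrt(-6)*((11*(-1/46) - 25*1/25) + 50) = 17986 - I*sqrt(6)*((-11/46 - 1) + 50) = 17986 - I*sqrt(6)*(-57/46 + 50) = 17986 - I*sqrt(6)*2243/46 = 17986 - 2243*I*sqrt(6)/46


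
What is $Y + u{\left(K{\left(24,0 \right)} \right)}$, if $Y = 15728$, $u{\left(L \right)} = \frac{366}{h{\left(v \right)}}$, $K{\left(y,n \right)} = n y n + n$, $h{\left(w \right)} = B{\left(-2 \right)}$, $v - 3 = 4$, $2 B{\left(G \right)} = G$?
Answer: $15362$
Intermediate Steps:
$B{\left(G \right)} = \frac{G}{2}$
$v = 7$ ($v = 3 + 4 = 7$)
$h{\left(w \right)} = -1$ ($h{\left(w \right)} = \frac{1}{2} \left(-2\right) = -1$)
$K{\left(y,n \right)} = n + y n^{2}$ ($K{\left(y,n \right)} = y n^{2} + n = n + y n^{2}$)
$u{\left(L \right)} = -366$ ($u{\left(L \right)} = \frac{366}{-1} = 366 \left(-1\right) = -366$)
$Y + u{\left(K{\left(24,0 \right)} \right)} = 15728 - 366 = 15362$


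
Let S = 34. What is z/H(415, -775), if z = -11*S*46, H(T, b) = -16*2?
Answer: 4301/8 ≈ 537.63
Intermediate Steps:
H(T, b) = -32
z = -17204 (z = -11*34*46 = -374*46 = -17204)
z/H(415, -775) = -17204/(-32) = -17204*(-1/32) = 4301/8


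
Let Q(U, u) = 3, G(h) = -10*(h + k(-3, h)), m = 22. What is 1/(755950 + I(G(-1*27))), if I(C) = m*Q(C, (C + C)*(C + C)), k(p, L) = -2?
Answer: 1/756016 ≈ 1.3227e-6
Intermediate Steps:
G(h) = 20 - 10*h (G(h) = -10*(h - 2) = -10*(-2 + h) = 20 - 10*h)
I(C) = 66 (I(C) = 22*3 = 66)
1/(755950 + I(G(-1*27))) = 1/(755950 + 66) = 1/756016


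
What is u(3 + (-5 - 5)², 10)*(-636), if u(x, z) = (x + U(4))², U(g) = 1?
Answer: -6878976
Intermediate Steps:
u(x, z) = (1 + x)² (u(x, z) = (x + 1)² = (1 + x)²)
u(3 + (-5 - 5)², 10)*(-636) = (1 + (3 + (-5 - 5)²))²*(-636) = (1 + (3 + (-10)²))²*(-636) = (1 + (3 + 100))²*(-636) = (1 + 103)²*(-636) = 104²*(-636) = 10816*(-636) = -6878976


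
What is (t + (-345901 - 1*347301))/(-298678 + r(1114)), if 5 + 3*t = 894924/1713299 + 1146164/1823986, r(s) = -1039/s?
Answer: 92816912070336362602/39991813235080177709 ≈ 2.3209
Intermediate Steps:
t = -2004852744495/1562516694907 (t = -5/3 + (894924/1713299 + 1146164/1823986)/3 = -5/3 + (894924*(1/1713299) + 1146164*(1/1823986))/3 = -5/3 + (894924/1713299 + 573082/911993)/3 = -5/3 + (⅓)*(1798025241050/1562516694907) = -5/3 + 1798025241050/4687550084721 = -2004852744495/1562516694907 ≈ -1.2831)
(t + (-345901 - 1*347301))/(-298678 + r(1114)) = (-2004852744495/1562516694907 + (-345901 - 1*347301))/(-298678 - 1039/1114) = (-2004852744495/1562516694907 + (-345901 - 347301))/(-298678 - 1039*1/1114) = (-2004852744495/1562516694907 - 693202)/(-298678 - 1039/1114) = -1083141702795666709/(1562516694907*(-332728331/1114)) = -1083141702795666709/1562516694907*(-1114/332728331) = 92816912070336362602/39991813235080177709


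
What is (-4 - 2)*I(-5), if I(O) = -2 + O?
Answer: 42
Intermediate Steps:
(-4 - 2)*I(-5) = (-4 - 2)*(-2 - 5) = -6*(-7) = 42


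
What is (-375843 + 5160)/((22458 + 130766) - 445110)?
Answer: 370683/291886 ≈ 1.2700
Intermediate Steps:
(-375843 + 5160)/((22458 + 130766) - 445110) = -370683/(153224 - 445110) = -370683/(-291886) = -370683*(-1/291886) = 370683/291886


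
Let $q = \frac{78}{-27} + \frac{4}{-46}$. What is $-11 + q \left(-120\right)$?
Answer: $\frac{23881}{69} \approx 346.1$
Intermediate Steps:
$q = - \frac{616}{207}$ ($q = 78 \left(- \frac{1}{27}\right) + 4 \left(- \frac{1}{46}\right) = - \frac{26}{9} - \frac{2}{23} = - \frac{616}{207} \approx -2.9758$)
$-11 + q \left(-120\right) = -11 - - \frac{24640}{69} = -11 + \frac{24640}{69} = \frac{23881}{69}$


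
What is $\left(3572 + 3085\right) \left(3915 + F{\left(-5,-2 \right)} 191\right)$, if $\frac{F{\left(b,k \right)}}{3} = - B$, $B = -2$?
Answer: $33691077$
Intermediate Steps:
$F{\left(b,k \right)} = 6$ ($F{\left(b,k \right)} = 3 \left(\left(-1\right) \left(-2\right)\right) = 3 \cdot 2 = 6$)
$\left(3572 + 3085\right) \left(3915 + F{\left(-5,-2 \right)} 191\right) = \left(3572 + 3085\right) \left(3915 + 6 \cdot 191\right) = 6657 \left(3915 + 1146\right) = 6657 \cdot 5061 = 33691077$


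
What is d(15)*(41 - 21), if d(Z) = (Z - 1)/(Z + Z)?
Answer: 28/3 ≈ 9.3333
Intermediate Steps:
d(Z) = (-1 + Z)/(2*Z) (d(Z) = (-1 + Z)/((2*Z)) = (-1 + Z)*(1/(2*Z)) = (-1 + Z)/(2*Z))
d(15)*(41 - 21) = ((½)*(-1 + 15)/15)*(41 - 21) = ((½)*(1/15)*14)*20 = (7/15)*20 = 28/3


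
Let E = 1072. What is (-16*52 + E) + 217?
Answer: 457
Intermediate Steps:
(-16*52 + E) + 217 = (-16*52 + 1072) + 217 = (-832 + 1072) + 217 = 240 + 217 = 457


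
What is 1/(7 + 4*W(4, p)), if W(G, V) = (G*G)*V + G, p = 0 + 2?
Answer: 1/151 ≈ 0.0066225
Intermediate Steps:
p = 2
W(G, V) = G + V*G² (W(G, V) = G²*V + G = V*G² + G = G + V*G²)
1/(7 + 4*W(4, p)) = 1/(7 + 4*(4*(1 + 4*2))) = 1/(7 + 4*(4*(1 + 8))) = 1/(7 + 4*(4*9)) = 1/(7 + 4*36) = 1/(7 + 144) = 1/151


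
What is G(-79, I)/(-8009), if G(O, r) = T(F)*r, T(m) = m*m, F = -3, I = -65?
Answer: 585/8009 ≈ 0.073043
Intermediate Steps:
T(m) = m²
G(O, r) = 9*r (G(O, r) = (-3)²*r = 9*r)
G(-79, I)/(-8009) = (9*(-65))/(-8009) = -585*(-1/8009) = 585/8009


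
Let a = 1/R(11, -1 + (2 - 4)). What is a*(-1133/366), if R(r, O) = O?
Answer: 1133/1098 ≈ 1.0319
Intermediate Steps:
a = -⅓ (a = 1/(-1 + (2 - 4)) = 1/(-1 - 2) = 1/(-3) = -⅓ ≈ -0.33333)
a*(-1133/366) = -(-1133)/(3*366) = -⅓*(-1133/366) = 1133/1098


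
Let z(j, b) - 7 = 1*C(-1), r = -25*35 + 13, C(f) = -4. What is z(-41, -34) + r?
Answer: -859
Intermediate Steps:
r = -862 (r = -875 + 13 = -862)
z(j, b) = 3 (z(j, b) = 7 + 1*(-4) = 7 - 4 = 3)
z(-41, -34) + r = 3 - 862 = -859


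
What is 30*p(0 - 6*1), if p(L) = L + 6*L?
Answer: -1260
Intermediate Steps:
p(L) = 7*L
30*p(0 - 6*1) = 30*(7*(0 - 6*1)) = 30*(7*(0 - 6)) = 30*(7*(-6)) = 30*(-42) = -1260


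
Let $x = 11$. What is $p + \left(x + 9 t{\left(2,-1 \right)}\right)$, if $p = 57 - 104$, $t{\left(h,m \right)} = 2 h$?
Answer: $0$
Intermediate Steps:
$p = -47$ ($p = 57 - 104 = -47$)
$p + \left(x + 9 t{\left(2,-1 \right)}\right) = -47 + \left(11 + 9 \cdot 2 \cdot 2\right) = -47 + \left(11 + 9 \cdot 4\right) = -47 + \left(11 + 36\right) = -47 + 47 = 0$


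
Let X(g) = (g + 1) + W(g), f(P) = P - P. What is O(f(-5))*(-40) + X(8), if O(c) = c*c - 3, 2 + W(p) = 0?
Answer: 127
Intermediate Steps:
W(p) = -2 (W(p) = -2 + 0 = -2)
f(P) = 0
X(g) = -1 + g (X(g) = (g + 1) - 2 = (1 + g) - 2 = -1 + g)
O(c) = -3 + c**2 (O(c) = c**2 - 3 = -3 + c**2)
O(f(-5))*(-40) + X(8) = (-3 + 0**2)*(-40) + (-1 + 8) = (-3 + 0)*(-40) + 7 = -3*(-40) + 7 = 120 + 7 = 127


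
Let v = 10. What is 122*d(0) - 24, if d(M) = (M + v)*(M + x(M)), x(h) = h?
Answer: -24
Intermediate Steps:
d(M) = 2*M*(10 + M) (d(M) = (M + 10)*(M + M) = (10 + M)*(2*M) = 2*M*(10 + M))
122*d(0) - 24 = 122*(2*0*(10 + 0)) - 24 = 122*(2*0*10) - 24 = 122*0 - 24 = 0 - 24 = -24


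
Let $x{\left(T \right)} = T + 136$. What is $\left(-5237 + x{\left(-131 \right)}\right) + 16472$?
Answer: $11240$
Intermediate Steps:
$x{\left(T \right)} = 136 + T$
$\left(-5237 + x{\left(-131 \right)}\right) + 16472 = \left(-5237 + \left(136 - 131\right)\right) + 16472 = \left(-5237 + 5\right) + 16472 = -5232 + 16472 = 11240$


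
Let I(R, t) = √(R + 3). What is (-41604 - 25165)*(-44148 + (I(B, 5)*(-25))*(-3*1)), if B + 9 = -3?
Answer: 2947717812 - 15023025*I ≈ 2.9477e+9 - 1.5023e+7*I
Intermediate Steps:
B = -12 (B = -9 - 3 = -12)
I(R, t) = √(3 + R)
(-41604 - 25165)*(-44148 + (I(B, 5)*(-25))*(-3*1)) = (-41604 - 25165)*(-44148 + (√(3 - 12)*(-25))*(-3*1)) = -66769*(-44148 + (√(-9)*(-25))*(-3)) = -66769*(-44148 + ((3*I)*(-25))*(-3)) = -66769*(-44148 - 75*I*(-3)) = -66769*(-44148 + 225*I) = 2947717812 - 15023025*I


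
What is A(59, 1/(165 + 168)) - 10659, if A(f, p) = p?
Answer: -3549446/333 ≈ -10659.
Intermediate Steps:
A(59, 1/(165 + 168)) - 10659 = 1/(165 + 168) - 10659 = 1/333 - 10659 = -3549446/333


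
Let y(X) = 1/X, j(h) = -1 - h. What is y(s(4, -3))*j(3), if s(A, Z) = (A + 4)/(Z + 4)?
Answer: -½ ≈ -0.50000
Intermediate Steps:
s(A, Z) = (4 + A)/(4 + Z)
y(s(4, -3))*j(3) = (-1 - 1*3)/(((4 + 4)/(4 - 3))) = (-1 - 3)/((8/1)) = -4/(1*8) = -4/8 = (⅛)*(-4) = -½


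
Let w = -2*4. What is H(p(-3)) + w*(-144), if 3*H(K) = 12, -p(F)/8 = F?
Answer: 1156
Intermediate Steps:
p(F) = -8*F
w = -8
H(K) = 4 (H(K) = (⅓)*12 = 4)
H(p(-3)) + w*(-144) = 4 - 8*(-144) = 4 + 1152 = 1156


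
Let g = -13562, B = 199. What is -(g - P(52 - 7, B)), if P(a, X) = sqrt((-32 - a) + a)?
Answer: 13562 + 4*I*sqrt(2) ≈ 13562.0 + 5.6569*I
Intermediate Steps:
P(a, X) = 4*I*sqrt(2) (P(a, X) = sqrt(-32) = 4*I*sqrt(2))
-(g - P(52 - 7, B)) = -(-13562 - 4*I*sqrt(2)) = 13562 + 4*I*sqrt(2)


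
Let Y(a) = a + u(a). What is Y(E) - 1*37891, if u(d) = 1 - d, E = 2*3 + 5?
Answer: -37890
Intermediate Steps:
E = 11 (E = 6 + 5 = 11)
Y(a) = 1 (Y(a) = a + (1 - a) = 1)
Y(E) - 1*37891 = 1 - 1*37891 = 1 - 37891 = -37890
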